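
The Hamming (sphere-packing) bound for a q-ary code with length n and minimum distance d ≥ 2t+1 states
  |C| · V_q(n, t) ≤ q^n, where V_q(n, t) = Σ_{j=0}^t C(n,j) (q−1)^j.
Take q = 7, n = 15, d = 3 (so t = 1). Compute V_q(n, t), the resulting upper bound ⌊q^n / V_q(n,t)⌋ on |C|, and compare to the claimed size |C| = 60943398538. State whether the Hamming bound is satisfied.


V_q(n, t) = 91, q^n = 4747561509943, Hamming bound = 52171005603, |C| = 60943398538 > bound (violated).

Step 1: Compute V_q(n, t) = Σ_{j=0}^1 C(n, j) (q−1)^j.
  j = 0: C(15,0)·(6)^0 = 1·1 = 1.
  j = 1: C(15,1)·(6)^1 = 15·6 = 90.
  V_q(n, t) = 1 + 90 = 91.
Step 2: q^n = 7^15 = 4747561509943.
Step 3: Hamming bound ⌊q^n / V_q(n,t)⌋ = ⌊4747561509943/91⌋ = 52171005603.
Step 4: Compare |C| = 60943398538 to 52171005603: violated.
The claimed |C| lies above the Hamming bound, so no 7-ary code of length 15 with d ≥ 3 can have 60943398538 codewords.


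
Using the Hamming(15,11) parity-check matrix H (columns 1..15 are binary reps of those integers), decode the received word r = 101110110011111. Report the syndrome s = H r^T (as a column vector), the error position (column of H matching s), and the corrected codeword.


s = (0, 1, 1, 1)^T, error position = 7, corrected codeword c = 101110010011111

Compute s = H r^T mod 2 one row at a time:
  s_1 = 1 + 0 + 0 + 1 + 1 + 1 + 1 + 1 = 6 ≡ 0 (mod 2).
  s_2 = 1 + 1 + 0 + 1 + 1 + 1 + 1 + 1 = 7 ≡ 1 (mod 2).
  s_3 = 0 + 1 + 0 + 1 + 0 + 1 + 1 + 1 = 5 ≡ 1 (mod 2).
  s_4 = 1 + 1 + 1 + 1 + 0 + 1 + 1 + 1 = 7 ≡ 1 (mod 2).
s = (0, 1, 1, 1)^T — this equals column 7 of H (binary 0111), so error is at position 7.
Correct: flip bit 7 of r = 101110110011111 to get c = 101110010011111.


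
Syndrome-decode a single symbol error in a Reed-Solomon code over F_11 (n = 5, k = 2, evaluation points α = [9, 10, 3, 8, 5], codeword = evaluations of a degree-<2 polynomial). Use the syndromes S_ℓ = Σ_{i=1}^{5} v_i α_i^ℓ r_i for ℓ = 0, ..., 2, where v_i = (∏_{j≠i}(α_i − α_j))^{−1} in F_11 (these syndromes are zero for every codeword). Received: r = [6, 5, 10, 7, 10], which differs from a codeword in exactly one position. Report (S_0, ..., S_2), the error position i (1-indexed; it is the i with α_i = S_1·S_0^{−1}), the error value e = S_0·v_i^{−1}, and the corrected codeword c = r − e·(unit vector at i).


S = (10, 8, 2), error at position 3, error magnitude e = 9, c = [6, 5, 1, 7, 10].

Step 1: column multipliers v_i = (∏_{j≠i}(α_i − α_j))^{−1} mod 11.
  i = 1 (α = 9): (9−10)(9−3)(9−8)(9−5) = (−1)·6·1·4 = −24 ≡ 9, so v_1 = 9^{−1} = 5 (mod 11).
  i = 2 (α = 10): (10−9)(10−3)(10−8)(10−5) = 1·7·2·5 = 70 ≡ 4, so v_2 = 4^{−1} = 3 (mod 11).
  i = 3 (α = 3): (3−9)(3−10)(3−8)(3−5) = (−6)·(−7)·(−5)·(−2) = 420 ≡ 2, so v_3 = 2^{−1} = 6 (mod 11).
  i = 4 (α = 8): (8−9)(8−10)(8−3)(8−5) = (−1)·(−2)·5·3 = 30 ≡ 8, so v_4 = 8^{−1} = 7 (mod 11).
  i = 5 (α = 5): (5−9)(5−10)(5−3)(5−8) = (−4)·(−5)·2·(−3) = −120 ≡ 1, so v_5 = 1^{−1} = 1 (mod 11).
  v = [5, 3, 6, 7, 1].
Step 2: syndromes of r = [6, 5, 10, 7, 10] (all sums mod 11).
  S_0 = Σ v_i r_i = 5·6 + 3·5 + 6·10 + 7·7 + 1·10 = 164 ≡ 10.
  S_1 = Σ v_i α_i r_i = 5·9·6 + 3·10·5 + 6·3·10 + 7·8·7 + 1·5·10 = 1042 ≡ 8.
  α_i^2 mod 11 = [4, 1, 9, 9, 3].
  S_2 = Σ v_i α_i^2 r_i = 5·4·6 + 3·1·5 + 6·9·10 + 7·9·7 + 1·3·10 = 1146 ≡ 2.
  S = (10, 8, 2) ≠ 0, so r is not a codeword (an error is present).
Step 3: locate the error. For a single error e at position i, S_ℓ = v_i·e·α_i^ℓ, so α_err = S_1/S_0.
  S_0^{−1} = 10^{−1} = 10 (mod 11), so α_err = 8·10 = 80 ≡ 3 = α_3. Error position i = 3.
  Consistency check: S_2/S_1 = 2·7 = 14 ≡ 3 = α_err ✓ (single-error assumption holds).
Step 4: error magnitude e = S_0/v_3 = S_0·∏_{j≠3}(α_3 − α_j) = 10·2 = 20 ≡ 9 (mod 11).
Step 5: correct position 3: c_3 = r_3 − e = 10 − 9 ≡ 1 (mod 11). Hence c = [6, 5, 1, 7, 10].
  Check: interpolating c through the α_i gives m(x) = 4 + 10·x (degree < 2) with m(α_i) = c_i for every i, so c is indeed a codeword.


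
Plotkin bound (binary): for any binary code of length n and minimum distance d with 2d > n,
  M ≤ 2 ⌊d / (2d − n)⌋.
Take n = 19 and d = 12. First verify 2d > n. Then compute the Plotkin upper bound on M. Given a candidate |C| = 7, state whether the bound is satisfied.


Plotkin bound M ≤ 4; given |C| = 7 > bound (violated).

Check applicability: 2d = 24, n = 19.
2d − n = 5 > 0, so Plotkin applies.
Compute d/(2d−n) = 12/5 ≈ 2.4000.
⌊d/(2d−n)⌋ = 2.
Plotkin bound: M ≤ 2·2 = 4.
Given |C| = 7, check: VIOLATED.
This |C| is above the Plotkin bound, so no binary code with n = 19, d = 12 and 7 codewords exists.


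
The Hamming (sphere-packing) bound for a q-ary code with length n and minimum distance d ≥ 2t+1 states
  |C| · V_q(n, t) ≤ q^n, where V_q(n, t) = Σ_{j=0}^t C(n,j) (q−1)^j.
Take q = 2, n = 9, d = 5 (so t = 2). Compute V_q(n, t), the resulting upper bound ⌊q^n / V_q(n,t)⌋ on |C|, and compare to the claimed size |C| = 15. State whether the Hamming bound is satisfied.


V_q(n, t) = 46, q^n = 512, Hamming bound = 11, |C| = 15 > bound (violated).

Step 1: Compute V_q(n, t) = Σ_{j=0}^2 C(n, j) (q−1)^j.
  j = 0: C(9,0)·(1)^0 = 1·1 = 1.
  j = 1: C(9,1)·(1)^1 = 9·1 = 9.
  j = 2: C(9,2)·(1)^2 = 36·1 = 36.
  V_q(n, t) = 1 + 9 + 36 = 46.
Step 2: q^n = 2^9 = 512.
Step 3: Hamming bound ⌊q^n / V_q(n,t)⌋ = ⌊512/46⌋ = 11.
Step 4: Compare |C| = 15 to 11: violated.
The claimed |C| lies above the Hamming bound, so no 2-ary code of length 9 with d ≥ 5 can have 15 codewords.


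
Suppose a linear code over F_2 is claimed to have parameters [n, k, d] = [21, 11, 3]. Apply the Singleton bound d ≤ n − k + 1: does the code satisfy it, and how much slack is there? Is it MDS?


Singleton RHS = n − k + 1 = 11, slack = 8, bound satisfied, not MDS.

Singleton bound: d ≤ n − k + 1.
Here n = 21, k = 11, so n − k + 1 = 11.
Given d = 3, check d ≤ 11: YES.
Slack = (n − k + 1) − d = 8.
The code is NOT MDS (slack = 8 > 0).
Description: the claimed parameters are [21, 11, 3]_2; such a code would be non-MDS.


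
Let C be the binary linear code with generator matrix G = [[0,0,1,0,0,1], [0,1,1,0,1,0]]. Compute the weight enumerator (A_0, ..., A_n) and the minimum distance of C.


Weight distribution: A_0 = 1, A_2 = 1, A_3 = 2. Minimum distance d = 2.

Enumerate all 2^2 = 4 messages m ∈ F_2^2.
For each, compute codeword c = mG in F_2^6, then tally its weight.
  m = 00 → c = 000000, weight = 0.
  m = 10 → c = 001001, weight = 2.
  m = 01 → c = 011010, weight = 3.
  m = 11 → c = 010011, weight = 3.
Tally weights:
  weight 0: 1 codewords.
  weight 2: 1 codewords.
  weight 3: 2 codewords.
Minimum distance d = smallest w > 0 with A_w > 0 = 2.
Sanity: Σ A_w = 4 = 2^2 = 4 ✓.


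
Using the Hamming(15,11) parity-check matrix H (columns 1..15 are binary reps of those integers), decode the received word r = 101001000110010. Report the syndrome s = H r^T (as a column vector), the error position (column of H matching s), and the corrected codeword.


s = (1, 0, 1, 1)^T, error position = 11, corrected codeword c = 101001000100010

Compute s = H r^T mod 2 one row at a time:
  s_1 = 0 + 0 + 1 + 1 + 0 + 0 + 1 + 0 = 3 ≡ 1 (mod 2).
  s_2 = 0 + 0 + 1 + 0 + 0 + 0 + 1 + 0 = 2 ≡ 0 (mod 2).
  s_3 = 0 + 1 + 1 + 0 + 1 + 1 + 1 + 0 = 5 ≡ 1 (mod 2).
  s_4 = 1 + 1 + 0 + 0 + 0 + 1 + 0 + 0 = 3 ≡ 1 (mod 2).
s = (1, 0, 1, 1)^T — this equals column 11 of H (binary 1011), so error is at position 11.
Correct: flip bit 11 of r = 101001000110010 to get c = 101001000100010.


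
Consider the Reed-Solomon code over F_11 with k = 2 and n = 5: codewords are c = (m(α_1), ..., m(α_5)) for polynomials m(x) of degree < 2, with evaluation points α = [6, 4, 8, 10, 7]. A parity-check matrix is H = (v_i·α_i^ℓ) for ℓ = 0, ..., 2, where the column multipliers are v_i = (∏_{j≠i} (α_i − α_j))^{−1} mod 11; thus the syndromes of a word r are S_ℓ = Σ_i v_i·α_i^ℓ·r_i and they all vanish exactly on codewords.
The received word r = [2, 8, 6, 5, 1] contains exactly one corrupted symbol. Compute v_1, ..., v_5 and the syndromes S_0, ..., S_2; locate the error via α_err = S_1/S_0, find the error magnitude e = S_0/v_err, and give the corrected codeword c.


S = (1, 6, 3), error at position 1, error magnitude e = 6, c = [7, 8, 6, 5, 1].

Step 1: column multipliers v_i = (∏_{j≠i}(α_i − α_j))^{−1} mod 11.
  i = 1 (α = 6): (6−4)(6−8)(6−10)(6−7) = 2·(−2)·(−4)·(−1) = −16 ≡ 6, so v_1 = 6^{−1} = 2 (mod 11).
  i = 2 (α = 4): (4−6)(4−8)(4−10)(4−7) = (−2)·(−4)·(−6)·(−3) = 144 ≡ 1, so v_2 = 1^{−1} = 1 (mod 11).
  i = 3 (α = 8): (8−6)(8−4)(8−10)(8−7) = 2·4·(−2)·1 = −16 ≡ 6, so v_3 = 6^{−1} = 2 (mod 11).
  i = 4 (α = 10): (10−6)(10−4)(10−8)(10−7) = 4·6·2·3 = 144 ≡ 1, so v_4 = 1^{−1} = 1 (mod 11).
  i = 5 (α = 7): (7−6)(7−4)(7−8)(7−10) = 1·3·(−1)·(−3) = 9 ≡ 9, so v_5 = 9^{−1} = 5 (mod 11).
  v = [2, 1, 2, 1, 5].
Step 2: syndromes of r = [2, 8, 6, 5, 1] (all sums mod 11).
  S_0 = Σ v_i r_i = 2·2 + 1·8 + 2·6 + 1·5 + 5·1 = 34 ≡ 1.
  S_1 = Σ v_i α_i r_i = 2·6·2 + 1·4·8 + 2·8·6 + 1·10·5 + 5·7·1 = 237 ≡ 6.
  α_i^2 mod 11 = [3, 5, 9, 1, 5].
  S_2 = Σ v_i α_i^2 r_i = 2·3·2 + 1·5·8 + 2·9·6 + 1·1·5 + 5·5·1 = 190 ≡ 3.
  S = (1, 6, 3) ≠ 0, so r is not a codeword (an error is present).
Step 3: locate the error. For a single error e at position i, S_ℓ = v_i·e·α_i^ℓ, so α_err = S_1/S_0.
  S_0^{−1} = 1^{−1} = 1 (mod 11), so α_err = 6·1 = 6 ≡ 6 = α_1. Error position i = 1.
  Consistency check: S_2/S_1 = 3·2 = 6 ≡ 6 = α_err ✓ (single-error assumption holds).
Step 4: error magnitude e = S_0/v_1 = S_0·∏_{j≠1}(α_1 − α_j) = 1·6 = 6 ≡ 6 (mod 11).
Step 5: correct position 1: c_1 = r_1 − e = 2 − 6 ≡ 7 (mod 11). Hence c = [7, 8, 6, 5, 1].
  Check: interpolating c through the α_i gives m(x) = 10 + 5·x (degree < 2) with m(α_i) = c_i for every i, so c is indeed a codeword.


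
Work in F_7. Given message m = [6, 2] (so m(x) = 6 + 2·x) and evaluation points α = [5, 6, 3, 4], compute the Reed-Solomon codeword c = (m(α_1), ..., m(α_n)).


c = [2, 4, 5, 0]

Message polynomial: m(x) = 6 + 2·x (mod 7).
For each evaluation point α_i, compute m(α_i) mod 7:
  α_1 = 5: Horner steps 2 → 2, so m(5) = 2.
  α_2 = 6: Horner steps 2 → 4, so m(6) = 4.
  α_3 = 3: Horner steps 2 → 5, so m(3) = 5.
  α_4 = 4: Horner steps 2 → 0, so m(4) = 0.
Codeword c = [2, 4, 5, 0] ∈ F_7^4.


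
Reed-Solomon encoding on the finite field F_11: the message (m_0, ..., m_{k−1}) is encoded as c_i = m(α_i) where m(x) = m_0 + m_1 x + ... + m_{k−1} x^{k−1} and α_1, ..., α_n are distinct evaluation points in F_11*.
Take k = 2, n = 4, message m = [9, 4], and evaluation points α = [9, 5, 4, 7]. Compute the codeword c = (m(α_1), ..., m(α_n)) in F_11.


c = [1, 7, 3, 4]

Message polynomial: m(x) = 9 + 4·x (mod 11).
For each evaluation point α_i, compute m(α_i) mod 11:
  α_1 = 9: Horner steps 4 → 1, so m(9) = 1.
  α_2 = 5: Horner steps 4 → 7, so m(5) = 7.
  α_3 = 4: Horner steps 4 → 3, so m(4) = 3.
  α_4 = 7: Horner steps 4 → 4, so m(7) = 4.
Codeword c = [1, 7, 3, 4] ∈ F_11^4.


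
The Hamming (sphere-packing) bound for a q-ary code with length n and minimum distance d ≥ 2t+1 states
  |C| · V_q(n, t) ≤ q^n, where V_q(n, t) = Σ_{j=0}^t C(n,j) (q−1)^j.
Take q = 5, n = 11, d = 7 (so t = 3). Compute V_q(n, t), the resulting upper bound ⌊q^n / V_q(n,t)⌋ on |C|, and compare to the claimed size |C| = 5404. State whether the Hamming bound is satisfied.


V_q(n, t) = 11485, q^n = 48828125, Hamming bound = 4251, |C| = 5404 > bound (violated).

Step 1: Compute V_q(n, t) = Σ_{j=0}^3 C(n, j) (q−1)^j.
  j = 0: C(11,0)·(4)^0 = 1·1 = 1.
  j = 1: C(11,1)·(4)^1 = 11·4 = 44.
  j = 2: C(11,2)·(4)^2 = 55·16 = 880.
  j = 3: C(11,3)·(4)^3 = 165·64 = 10560.
  V_q(n, t) = 1 + 44 + 880 + 10560 = 11485.
Step 2: q^n = 5^11 = 48828125.
Step 3: Hamming bound ⌊q^n / V_q(n,t)⌋ = ⌊48828125/11485⌋ = 4251.
Step 4: Compare |C| = 5404 to 4251: violated.
The claimed |C| lies above the Hamming bound, so no 5-ary code of length 11 with d ≥ 7 can have 5404 codewords.


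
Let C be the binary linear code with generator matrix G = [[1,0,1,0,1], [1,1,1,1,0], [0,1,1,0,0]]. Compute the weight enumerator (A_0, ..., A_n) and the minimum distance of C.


Weight distribution: A_0 = 1, A_2 = 2, A_3 = 4, A_4 = 1. Minimum distance d = 2.

Enumerate all 2^3 = 8 messages m ∈ F_2^3.
For each, compute codeword c = mG in F_2^5, then tally its weight.
  m = 000 → c = 00000, weight = 0.
  m = 100 → c = 10101, weight = 3.
  m = 010 → c = 11110, weight = 4.
  m = 110 → c = 01011, weight = 3.
  m = 001 → c = 01100, weight = 2.
  m = 101 → c = 11001, weight = 3.
  m = 011 → c = 10010, weight = 2.
  m = 111 → c = 00111, weight = 3.
Tally weights:
  weight 0: 1 codewords.
  weight 2: 2 codewords.
  weight 3: 4 codewords.
  weight 4: 1 codewords.
Minimum distance d = smallest w > 0 with A_w > 0 = 2.
Sanity: Σ A_w = 8 = 2^3 = 8 ✓.


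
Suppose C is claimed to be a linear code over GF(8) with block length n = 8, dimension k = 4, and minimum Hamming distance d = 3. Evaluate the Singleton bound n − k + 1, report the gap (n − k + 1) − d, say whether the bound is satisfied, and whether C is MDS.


Singleton RHS = n − k + 1 = 5, slack = 2, bound satisfied, not MDS.

Singleton bound: d ≤ n − k + 1.
Here n = 8, k = 4, so n − k + 1 = 5.
Given d = 3, check d ≤ 5: YES.
Slack = (n − k + 1) − d = 2.
The code is NOT MDS (slack = 2 > 0).
Description: the claimed parameters are [8, 4, 3]_8; such a code would be non-MDS.


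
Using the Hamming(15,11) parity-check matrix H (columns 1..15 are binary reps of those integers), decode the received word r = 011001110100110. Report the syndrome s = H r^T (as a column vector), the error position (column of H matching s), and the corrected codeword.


s = (0, 0, 0, 1)^T, error position = 1, corrected codeword c = 111001110100110

Compute s = H r^T mod 2 one row at a time:
  s_1 = 1 + 0 + 1 + 0 + 0 + 1 + 1 + 0 = 4 ≡ 0 (mod 2).
  s_2 = 0 + 0 + 1 + 1 + 0 + 1 + 1 + 0 = 4 ≡ 0 (mod 2).
  s_3 = 1 + 1 + 1 + 1 + 1 + 0 + 1 + 0 = 6 ≡ 0 (mod 2).
  s_4 = 0 + 1 + 0 + 1 + 0 + 0 + 1 + 0 = 3 ≡ 1 (mod 2).
s = (0, 0, 0, 1)^T — this equals column 1 of H (binary 0001), so error is at position 1.
Correct: flip bit 1 of r = 011001110100110 to get c = 111001110100110.


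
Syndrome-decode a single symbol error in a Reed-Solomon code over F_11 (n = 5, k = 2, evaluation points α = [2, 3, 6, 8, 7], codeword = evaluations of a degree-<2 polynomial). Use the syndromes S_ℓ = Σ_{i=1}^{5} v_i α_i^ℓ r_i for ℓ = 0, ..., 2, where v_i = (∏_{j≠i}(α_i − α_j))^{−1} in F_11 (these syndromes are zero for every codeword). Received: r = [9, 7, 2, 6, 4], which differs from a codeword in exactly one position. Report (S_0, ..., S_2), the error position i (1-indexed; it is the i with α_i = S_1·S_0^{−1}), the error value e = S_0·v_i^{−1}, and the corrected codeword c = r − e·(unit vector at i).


S = (7, 3, 6), error at position 1, error magnitude e = 4, c = [5, 7, 2, 6, 4].

Step 1: column multipliers v_i = (∏_{j≠i}(α_i − α_j))^{−1} mod 11.
  i = 1 (α = 2): (2−3)(2−6)(2−8)(2−7) = (−1)·(−4)·(−6)·(−5) = 120 ≡ 10, so v_1 = 10^{−1} = 10 (mod 11).
  i = 2 (α = 3): (3−2)(3−6)(3−8)(3−7) = 1·(−3)·(−5)·(−4) = −60 ≡ 6, so v_2 = 6^{−1} = 2 (mod 11).
  i = 3 (α = 6): (6−2)(6−3)(6−8)(6−7) = 4·3·(−2)·(−1) = 24 ≡ 2, so v_3 = 2^{−1} = 6 (mod 11).
  i = 4 (α = 8): (8−2)(8−3)(8−6)(8−7) = 6·5·2·1 = 60 ≡ 5, so v_4 = 5^{−1} = 9 (mod 11).
  i = 5 (α = 7): (7−2)(7−3)(7−6)(7−8) = 5·4·1·(−1) = −20 ≡ 2, so v_5 = 2^{−1} = 6 (mod 11).
  v = [10, 2, 6, 9, 6].
Step 2: syndromes of r = [9, 7, 2, 6, 4] (all sums mod 11).
  S_0 = Σ v_i r_i = 10·9 + 2·7 + 6·2 + 9·6 + 6·4 = 194 ≡ 7.
  S_1 = Σ v_i α_i r_i = 10·2·9 + 2·3·7 + 6·6·2 + 9·8·6 + 6·7·4 = 894 ≡ 3.
  α_i^2 mod 11 = [4, 9, 3, 9, 5].
  S_2 = Σ v_i α_i^2 r_i = 10·4·9 + 2·9·7 + 6·3·2 + 9·9·6 + 6·5·4 = 1128 ≡ 6.
  S = (7, 3, 6) ≠ 0, so r is not a codeword (an error is present).
Step 3: locate the error. For a single error e at position i, S_ℓ = v_i·e·α_i^ℓ, so α_err = S_1/S_0.
  S_0^{−1} = 7^{−1} = 8 (mod 11), so α_err = 3·8 = 24 ≡ 2 = α_1. Error position i = 1.
  Consistency check: S_2/S_1 = 6·4 = 24 ≡ 2 = α_err ✓ (single-error assumption holds).
Step 4: error magnitude e = S_0/v_1 = S_0·∏_{j≠1}(α_1 − α_j) = 7·10 = 70 ≡ 4 (mod 11).
Step 5: correct position 1: c_1 = r_1 − e = 9 − 4 ≡ 5 (mod 11). Hence c = [5, 7, 2, 6, 4].
  Check: interpolating c through the α_i gives m(x) = 1 + 2·x (degree < 2) with m(α_i) = c_i for every i, so c is indeed a codeword.


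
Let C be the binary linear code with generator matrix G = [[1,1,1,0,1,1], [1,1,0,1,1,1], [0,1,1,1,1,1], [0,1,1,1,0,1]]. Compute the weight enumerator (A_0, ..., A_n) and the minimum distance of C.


Weight distribution: A_0 = 1, A_1 = 1, A_2 = 4, A_3 = 4, A_4 = 3, A_5 = 3. Minimum distance d = 1.

Enumerate all 2^4 = 16 messages m ∈ F_2^4.
For each, compute codeword c = mG in F_2^6, then tally its weight.
  m = 0000 → c = 000000, weight = 0.
  m = 1000 → c = 111011, weight = 5.
  m = 0100 → c = 110111, weight = 5.
  m = 1100 → c = 001100, weight = 2.
  m = 0010 → c = 011111, weight = 5.
  m = 1010 → c = 100100, weight = 2.
  m = 0110 → c = 101000, weight = 2.
  m = 1110 → c = 010011, weight = 3.
  m = 0001 → c = 011101, weight = 4.
  m = 1001 → c = 100110, weight = 3.
  m = 0101 → c = 101010, weight = 3.
  m = 1101 → c = 010001, weight = 2.
  m = 0011 → c = 000010, weight = 1.
  m = 1011 → c = 111001, weight = 4.
  m = 0111 → c = 110101, weight = 4.
  m = 1111 → c = 001110, weight = 3.
Tally weights:
  weight 0: 1 codewords.
  weight 1: 1 codewords.
  weight 2: 4 codewords.
  weight 3: 4 codewords.
  weight 4: 3 codewords.
  weight 5: 3 codewords.
Minimum distance d = smallest w > 0 with A_w > 0 = 1.
Sanity: Σ A_w = 16 = 2^4 = 16 ✓.


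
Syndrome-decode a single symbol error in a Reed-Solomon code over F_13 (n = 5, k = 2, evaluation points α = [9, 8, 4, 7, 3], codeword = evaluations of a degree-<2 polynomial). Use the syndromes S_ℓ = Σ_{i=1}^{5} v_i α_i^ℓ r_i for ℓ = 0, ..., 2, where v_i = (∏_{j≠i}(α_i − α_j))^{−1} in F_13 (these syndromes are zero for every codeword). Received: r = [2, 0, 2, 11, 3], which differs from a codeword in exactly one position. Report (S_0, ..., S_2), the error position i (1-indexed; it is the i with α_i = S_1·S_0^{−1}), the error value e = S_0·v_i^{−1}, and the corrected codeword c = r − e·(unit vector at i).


S = (2, 8, 6), error at position 3, error magnitude e = 10, c = [2, 0, 5, 11, 3].

Step 1: column multipliers v_i = (∏_{j≠i}(α_i − α_j))^{−1} mod 13.
  i = 1 (α = 9): (9−8)(9−4)(9−7)(9−3) = 1·5·2·6 = 60 ≡ 8, so v_1 = 8^{−1} = 5 (mod 13).
  i = 2 (α = 8): (8−9)(8−4)(8−7)(8−3) = (−1)·4·1·5 = −20 ≡ 6, so v_2 = 6^{−1} = 11 (mod 13).
  i = 3 (α = 4): (4−9)(4−8)(4−7)(4−3) = (−5)·(−4)·(−3)·1 = −60 ≡ 5, so v_3 = 5^{−1} = 8 (mod 13).
  i = 4 (α = 7): (7−9)(7−8)(7−4)(7−3) = (−2)·(−1)·3·4 = 24 ≡ 11, so v_4 = 11^{−1} = 6 (mod 13).
  i = 5 (α = 3): (3−9)(3−8)(3−4)(3−7) = (−6)·(−5)·(−1)·(−4) = 120 ≡ 3, so v_5 = 3^{−1} = 9 (mod 13).
  v = [5, 11, 8, 6, 9].
Step 2: syndromes of r = [2, 0, 2, 11, 3] (all sums mod 13).
  S_0 = Σ v_i r_i = 5·2 + 11·0 + 8·2 + 6·11 + 9·3 = 119 ≡ 2.
  S_1 = Σ v_i α_i r_i = 5·9·2 + 11·8·0 + 8·4·2 + 6·7·11 + 9·3·3 = 697 ≡ 8.
  α_i^2 mod 13 = [3, 12, 3, 10, 9].
  S_2 = Σ v_i α_i^2 r_i = 5·3·2 + 11·12·0 + 8·3·2 + 6·10·11 + 9·9·3 = 981 ≡ 6.
  S = (2, 8, 6) ≠ 0, so r is not a codeword (an error is present).
Step 3: locate the error. For a single error e at position i, S_ℓ = v_i·e·α_i^ℓ, so α_err = S_1/S_0.
  S_0^{−1} = 2^{−1} = 7 (mod 13), so α_err = 8·7 = 56 ≡ 4 = α_3. Error position i = 3.
  Consistency check: S_2/S_1 = 6·5 = 30 ≡ 4 = α_err ✓ (single-error assumption holds).
Step 4: error magnitude e = S_0/v_3 = S_0·∏_{j≠3}(α_3 − α_j) = 2·5 = 10 ≡ 10 (mod 13).
Step 5: correct position 3: c_3 = r_3 − e = 2 − 10 ≡ 5 (mod 13). Hence c = [2, 0, 5, 11, 3].
  Check: interpolating c through the α_i gives m(x) = 10 + 2·x (degree < 2) with m(α_i) = c_i for every i, so c is indeed a codeword.


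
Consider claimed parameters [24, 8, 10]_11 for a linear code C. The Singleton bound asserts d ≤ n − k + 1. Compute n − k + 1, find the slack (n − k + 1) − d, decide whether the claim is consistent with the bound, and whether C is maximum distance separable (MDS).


Singleton RHS = n − k + 1 = 17, slack = 7, bound satisfied, not MDS.

Singleton bound: d ≤ n − k + 1.
Here n = 24, k = 8, so n − k + 1 = 17.
Given d = 10, check d ≤ 17: YES.
Slack = (n − k + 1) − d = 7.
The code is NOT MDS (slack = 7 > 0).
Description: the claimed parameters are [24, 8, 10]_11; such a code would be non-MDS.


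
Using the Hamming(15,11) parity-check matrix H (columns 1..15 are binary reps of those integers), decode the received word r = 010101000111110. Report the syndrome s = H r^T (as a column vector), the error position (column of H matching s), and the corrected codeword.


s = (1, 1, 1, 0)^T, error position = 14, corrected codeword c = 010101000111100

Compute s = H r^T mod 2 one row at a time:
  s_1 = 0 + 0 + 1 + 1 + 1 + 1 + 1 + 0 = 5 ≡ 1 (mod 2).
  s_2 = 1 + 0 + 1 + 0 + 1 + 1 + 1 + 0 = 5 ≡ 1 (mod 2).
  s_3 = 1 + 0 + 1 + 0 + 1 + 1 + 1 + 0 = 5 ≡ 1 (mod 2).
  s_4 = 0 + 0 + 0 + 0 + 0 + 1 + 1 + 0 = 2 ≡ 0 (mod 2).
s = (1, 1, 1, 0)^T — this equals column 14 of H (binary 1110), so error is at position 14.
Correct: flip bit 14 of r = 010101000111110 to get c = 010101000111100.


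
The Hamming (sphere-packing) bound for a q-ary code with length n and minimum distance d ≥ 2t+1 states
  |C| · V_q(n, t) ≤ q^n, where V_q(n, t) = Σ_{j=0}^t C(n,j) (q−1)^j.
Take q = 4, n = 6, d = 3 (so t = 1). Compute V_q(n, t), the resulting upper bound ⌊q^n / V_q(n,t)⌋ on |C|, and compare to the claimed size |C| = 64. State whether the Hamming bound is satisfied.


V_q(n, t) = 19, q^n = 4096, Hamming bound = 215, |C| = 64 ≤ bound (satisfied).

Step 1: Compute V_q(n, t) = Σ_{j=0}^1 C(n, j) (q−1)^j.
  j = 0: C(6,0)·(3)^0 = 1·1 = 1.
  j = 1: C(6,1)·(3)^1 = 6·3 = 18.
  V_q(n, t) = 1 + 18 = 19.
Step 2: q^n = 4^6 = 4096.
Step 3: Hamming bound ⌊q^n / V_q(n,t)⌋ = ⌊4096/19⌋ = 215.
Step 4: Compare |C| = 64 to 215: satisfied.
The claimed |C| lies below the Hamming bound.


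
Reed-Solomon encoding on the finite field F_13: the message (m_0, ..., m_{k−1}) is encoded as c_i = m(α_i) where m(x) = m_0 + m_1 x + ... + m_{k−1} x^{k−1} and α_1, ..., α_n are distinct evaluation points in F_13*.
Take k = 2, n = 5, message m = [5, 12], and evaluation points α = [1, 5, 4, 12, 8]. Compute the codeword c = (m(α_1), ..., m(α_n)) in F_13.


c = [4, 0, 1, 6, 10]

Message polynomial: m(x) = 5 + 12·x (mod 13).
For each evaluation point α_i, compute m(α_i) mod 13:
  α_1 = 1: Horner steps 12 → 4, so m(1) = 4.
  α_2 = 5: Horner steps 12 → 0, so m(5) = 0.
  α_3 = 4: Horner steps 12 → 1, so m(4) = 1.
  α_4 = 12: Horner steps 12 → 6, so m(12) = 6.
  α_5 = 8: Horner steps 12 → 10, so m(8) = 10.
Codeword c = [4, 0, 1, 6, 10] ∈ F_13^5.


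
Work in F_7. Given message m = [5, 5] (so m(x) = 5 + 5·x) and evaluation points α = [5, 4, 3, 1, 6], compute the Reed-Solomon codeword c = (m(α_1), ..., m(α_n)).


c = [2, 4, 6, 3, 0]

Message polynomial: m(x) = 5 + 5·x (mod 7).
For each evaluation point α_i, compute m(α_i) mod 7:
  α_1 = 5: Horner steps 5 → 2, so m(5) = 2.
  α_2 = 4: Horner steps 5 → 4, so m(4) = 4.
  α_3 = 3: Horner steps 5 → 6, so m(3) = 6.
  α_4 = 1: Horner steps 5 → 3, so m(1) = 3.
  α_5 = 6: Horner steps 5 → 0, so m(6) = 0.
Codeword c = [2, 4, 6, 3, 0] ∈ F_7^5.


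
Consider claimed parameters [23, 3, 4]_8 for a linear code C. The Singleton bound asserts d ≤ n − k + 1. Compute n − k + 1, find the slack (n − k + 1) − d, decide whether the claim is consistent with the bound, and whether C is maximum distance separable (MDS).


Singleton RHS = n − k + 1 = 21, slack = 17, bound satisfied, not MDS.

Singleton bound: d ≤ n − k + 1.
Here n = 23, k = 3, so n − k + 1 = 21.
Given d = 4, check d ≤ 21: YES.
Slack = (n − k + 1) − d = 17.
The code is NOT MDS (slack = 17 > 0).
Description: the claimed parameters are [23, 3, 4]_8; such a code would be non-MDS.


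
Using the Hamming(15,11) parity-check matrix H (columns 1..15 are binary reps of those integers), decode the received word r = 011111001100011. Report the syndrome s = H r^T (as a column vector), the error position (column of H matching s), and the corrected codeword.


s = (0, 1, 0, 0)^T, error position = 4, corrected codeword c = 011011001100011

Compute s = H r^T mod 2 one row at a time:
  s_1 = 0 + 1 + 1 + 0 + 0 + 0 + 1 + 1 = 4 ≡ 0 (mod 2).
  s_2 = 1 + 1 + 1 + 0 + 0 + 0 + 1 + 1 = 5 ≡ 1 (mod 2).
  s_3 = 1 + 1 + 1 + 0 + 1 + 0 + 1 + 1 = 6 ≡ 0 (mod 2).
  s_4 = 0 + 1 + 1 + 0 + 1 + 0 + 0 + 1 = 4 ≡ 0 (mod 2).
s = (0, 1, 0, 0)^T — this equals column 4 of H (binary 0100), so error is at position 4.
Correct: flip bit 4 of r = 011111001100011 to get c = 011011001100011.


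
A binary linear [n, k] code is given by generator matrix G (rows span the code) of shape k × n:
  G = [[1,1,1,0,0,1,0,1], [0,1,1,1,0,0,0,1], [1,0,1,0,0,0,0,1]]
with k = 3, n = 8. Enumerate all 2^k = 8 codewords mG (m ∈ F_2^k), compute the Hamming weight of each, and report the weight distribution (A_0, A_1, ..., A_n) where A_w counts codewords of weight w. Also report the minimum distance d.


Weight distribution: A_0 = 1, A_2 = 1, A_3 = 3, A_4 = 2, A_5 = 1. Minimum distance d = 2.

Enumerate all 2^3 = 8 messages m ∈ F_2^3.
For each, compute codeword c = mG in F_2^8, then tally its weight.
  m = 000 → c = 00000000, weight = 0.
  m = 100 → c = 11100101, weight = 5.
  m = 010 → c = 01110001, weight = 4.
  m = 110 → c = 10010100, weight = 3.
  m = 001 → c = 10100001, weight = 3.
  m = 101 → c = 01000100, weight = 2.
  m = 011 → c = 11010000, weight = 3.
  m = 111 → c = 00110101, weight = 4.
Tally weights:
  weight 0: 1 codewords.
  weight 2: 1 codewords.
  weight 3: 3 codewords.
  weight 4: 2 codewords.
  weight 5: 1 codewords.
Minimum distance d = smallest w > 0 with A_w > 0 = 2.
Sanity: Σ A_w = 8 = 2^3 = 8 ✓.


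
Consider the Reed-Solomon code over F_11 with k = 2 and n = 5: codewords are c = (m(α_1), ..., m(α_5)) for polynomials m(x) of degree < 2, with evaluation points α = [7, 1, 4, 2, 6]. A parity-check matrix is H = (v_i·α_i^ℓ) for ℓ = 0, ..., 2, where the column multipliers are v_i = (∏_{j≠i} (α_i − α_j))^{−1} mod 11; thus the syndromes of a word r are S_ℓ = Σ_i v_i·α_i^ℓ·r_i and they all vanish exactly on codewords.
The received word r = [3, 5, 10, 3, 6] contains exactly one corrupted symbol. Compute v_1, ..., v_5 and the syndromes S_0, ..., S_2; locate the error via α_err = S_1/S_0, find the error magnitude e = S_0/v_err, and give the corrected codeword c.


S = (5, 2, 3), error at position 1, error magnitude e = 10, c = [4, 5, 10, 3, 6].

Step 1: column multipliers v_i = (∏_{j≠i}(α_i − α_j))^{−1} mod 11.
  i = 1 (α = 7): (7−1)(7−4)(7−2)(7−6) = 6·3·5·1 = 90 ≡ 2, so v_1 = 2^{−1} = 6 (mod 11).
  i = 2 (α = 1): (1−7)(1−4)(1−2)(1−6) = (−6)·(−3)·(−1)·(−5) = 90 ≡ 2, so v_2 = 2^{−1} = 6 (mod 11).
  i = 3 (α = 4): (4−7)(4−1)(4−2)(4−6) = (−3)·3·2·(−2) = 36 ≡ 3, so v_3 = 3^{−1} = 4 (mod 11).
  i = 4 (α = 2): (2−7)(2−1)(2−4)(2−6) = (−5)·1·(−2)·(−4) = −40 ≡ 4, so v_4 = 4^{−1} = 3 (mod 11).
  i = 5 (α = 6): (6−7)(6−1)(6−4)(6−2) = (−1)·5·2·4 = −40 ≡ 4, so v_5 = 4^{−1} = 3 (mod 11).
  v = [6, 6, 4, 3, 3].
Step 2: syndromes of r = [3, 5, 10, 3, 6] (all sums mod 11).
  S_0 = Σ v_i r_i = 6·3 + 6·5 + 4·10 + 3·3 + 3·6 = 115 ≡ 5.
  S_1 = Σ v_i α_i r_i = 6·7·3 + 6·1·5 + 4·4·10 + 3·2·3 + 3·6·6 = 442 ≡ 2.
  α_i^2 mod 11 = [5, 1, 5, 4, 3].
  S_2 = Σ v_i α_i^2 r_i = 6·5·3 + 6·1·5 + 4·5·10 + 3·4·3 + 3·3·6 = 410 ≡ 3.
  S = (5, 2, 3) ≠ 0, so r is not a codeword (an error is present).
Step 3: locate the error. For a single error e at position i, S_ℓ = v_i·e·α_i^ℓ, so α_err = S_1/S_0.
  S_0^{−1} = 5^{−1} = 9 (mod 11), so α_err = 2·9 = 18 ≡ 7 = α_1. Error position i = 1.
  Consistency check: S_2/S_1 = 3·6 = 18 ≡ 7 = α_err ✓ (single-error assumption holds).
Step 4: error magnitude e = S_0/v_1 = S_0·∏_{j≠1}(α_1 − α_j) = 5·2 = 10 ≡ 10 (mod 11).
Step 5: correct position 1: c_1 = r_1 − e = 3 − 10 ≡ 4 (mod 11). Hence c = [4, 5, 10, 3, 6].
  Check: interpolating c through the α_i gives m(x) = 7 + 9·x (degree < 2) with m(α_i) = c_i for every i, so c is indeed a codeword.


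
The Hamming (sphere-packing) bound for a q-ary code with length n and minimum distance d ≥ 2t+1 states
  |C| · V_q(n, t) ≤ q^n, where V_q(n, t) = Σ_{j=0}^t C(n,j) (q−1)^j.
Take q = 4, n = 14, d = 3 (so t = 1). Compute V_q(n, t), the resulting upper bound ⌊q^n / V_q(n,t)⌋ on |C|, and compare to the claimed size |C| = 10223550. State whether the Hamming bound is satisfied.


V_q(n, t) = 43, q^n = 268435456, Hamming bound = 6242685, |C| = 10223550 > bound (violated).

Step 1: Compute V_q(n, t) = Σ_{j=0}^1 C(n, j) (q−1)^j.
  j = 0: C(14,0)·(3)^0 = 1·1 = 1.
  j = 1: C(14,1)·(3)^1 = 14·3 = 42.
  V_q(n, t) = 1 + 42 = 43.
Step 2: q^n = 4^14 = 268435456.
Step 3: Hamming bound ⌊q^n / V_q(n,t)⌋ = ⌊268435456/43⌋ = 6242685.
Step 4: Compare |C| = 10223550 to 6242685: violated.
The claimed |C| lies above the Hamming bound, so no 4-ary code of length 14 with d ≥ 3 can have 10223550 codewords.


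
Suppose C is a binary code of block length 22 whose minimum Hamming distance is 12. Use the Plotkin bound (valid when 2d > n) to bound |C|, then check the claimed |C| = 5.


Plotkin bound M ≤ 12; given |C| = 5 ≤ bound (satisfied).

Check applicability: 2d = 24, n = 22.
2d − n = 2 > 0, so Plotkin applies.
Compute d/(2d−n) = 12/2 ≈ 6.0000.
⌊d/(2d−n)⌋ = 6.
Plotkin bound: M ≤ 2·6 = 12.
Given |C| = 5, check: satisfied.
This |C| is below the Plotkin bound.


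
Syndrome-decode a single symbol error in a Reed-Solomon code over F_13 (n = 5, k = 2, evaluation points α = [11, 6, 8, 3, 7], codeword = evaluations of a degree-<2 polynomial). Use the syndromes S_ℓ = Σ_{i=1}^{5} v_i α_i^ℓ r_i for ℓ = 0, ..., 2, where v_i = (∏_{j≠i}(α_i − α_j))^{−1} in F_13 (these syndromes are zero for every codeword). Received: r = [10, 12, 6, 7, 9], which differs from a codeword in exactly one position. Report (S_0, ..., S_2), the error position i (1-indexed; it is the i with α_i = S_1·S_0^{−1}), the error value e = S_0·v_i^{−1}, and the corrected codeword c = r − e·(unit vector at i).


S = (1, 3, 9), error at position 4, error magnitude e = 12, c = [10, 12, 6, 8, 9].

Step 1: column multipliers v_i = (∏_{j≠i}(α_i − α_j))^{−1} mod 13.
  i = 1 (α = 11): (11−6)(11−8)(11−3)(11−7) = 5·3·8·4 = 480 ≡ 12, so v_1 = 12^{−1} = 12 (mod 13).
  i = 2 (α = 6): (6−11)(6−8)(6−3)(6−7) = (−5)·(−2)·3·(−1) = −30 ≡ 9, so v_2 = 9^{−1} = 3 (mod 13).
  i = 3 (α = 8): (8−11)(8−6)(8−3)(8−7) = (−3)·2·5·1 = −30 ≡ 9, so v_3 = 9^{−1} = 3 (mod 13).
  i = 4 (α = 3): (3−11)(3−6)(3−8)(3−7) = (−8)·(−3)·(−5)·(−4) = 480 ≡ 12, so v_4 = 12^{−1} = 12 (mod 13).
  i = 5 (α = 7): (7−11)(7−6)(7−8)(7−3) = (−4)·1·(−1)·4 = 16 ≡ 3, so v_5 = 3^{−1} = 9 (mod 13).
  v = [12, 3, 3, 12, 9].
Step 2: syndromes of r = [10, 12, 6, 7, 9] (all sums mod 13).
  S_0 = Σ v_i r_i = 12·10 + 3·12 + 3·6 + 12·7 + 9·9 = 339 ≡ 1.
  S_1 = Σ v_i α_i r_i = 12·11·10 + 3·6·12 + 3·8·6 + 12·3·7 + 9·7·9 = 2499 ≡ 3.
  α_i^2 mod 13 = [4, 10, 12, 9, 10].
  S_2 = Σ v_i α_i^2 r_i = 12·4·10 + 3·10·12 + 3·12·6 + 12·9·7 + 9·10·9 = 2622 ≡ 9.
  S = (1, 3, 9) ≠ 0, so r is not a codeword (an error is present).
Step 3: locate the error. For a single error e at position i, S_ℓ = v_i·e·α_i^ℓ, so α_err = S_1/S_0.
  S_0^{−1} = 1^{−1} = 1 (mod 13), so α_err = 3·1 = 3 ≡ 3 = α_4. Error position i = 4.
  Consistency check: S_2/S_1 = 9·9 = 81 ≡ 3 = α_err ✓ (single-error assumption holds).
Step 4: error magnitude e = S_0/v_4 = S_0·∏_{j≠4}(α_4 − α_j) = 1·12 = 12 ≡ 12 (mod 13).
Step 5: correct position 4: c_4 = r_4 − e = 7 − 12 ≡ 8 (mod 13). Hence c = [10, 12, 6, 8, 9].
  Check: interpolating c through the α_i gives m(x) = 4 + 10·x (degree < 2) with m(α_i) = c_i for every i, so c is indeed a codeword.


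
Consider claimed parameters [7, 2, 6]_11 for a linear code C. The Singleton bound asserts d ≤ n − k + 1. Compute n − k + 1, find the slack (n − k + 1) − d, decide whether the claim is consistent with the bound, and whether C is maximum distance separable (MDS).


Singleton RHS = n − k + 1 = 6, slack = 0, bound satisfied, MDS.

Singleton bound: d ≤ n − k + 1.
Here n = 7, k = 2, so n − k + 1 = 6.
Given d = 6, check d ≤ 6: YES.
Slack = (n − k + 1) − d = 0.
The code is MDS (slack = 0).
Description: the claimed parameters are [7, 2, 6]_11; such a code would be MDS (meets Singleton bound).


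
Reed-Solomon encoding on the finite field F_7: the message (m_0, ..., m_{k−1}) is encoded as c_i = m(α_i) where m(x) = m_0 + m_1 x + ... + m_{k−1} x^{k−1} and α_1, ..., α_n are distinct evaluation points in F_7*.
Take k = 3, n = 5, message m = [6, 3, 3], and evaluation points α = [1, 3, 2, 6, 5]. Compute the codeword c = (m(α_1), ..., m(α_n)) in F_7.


c = [5, 0, 3, 6, 5]

Message polynomial: m(x) = 6 + 3·x + 3·x^2 (mod 7).
For each evaluation point α_i, compute m(α_i) mod 7:
  α_1 = 1: Horner steps 3 → 6 → 5, so m(1) = 5.
  α_2 = 3: Horner steps 3 → 5 → 0, so m(3) = 0.
  α_3 = 2: Horner steps 3 → 2 → 3, so m(2) = 3.
  α_4 = 6: Horner steps 3 → 0 → 6, so m(6) = 6.
  α_5 = 5: Horner steps 3 → 4 → 5, so m(5) = 5.
Codeword c = [5, 0, 3, 6, 5] ∈ F_7^5.


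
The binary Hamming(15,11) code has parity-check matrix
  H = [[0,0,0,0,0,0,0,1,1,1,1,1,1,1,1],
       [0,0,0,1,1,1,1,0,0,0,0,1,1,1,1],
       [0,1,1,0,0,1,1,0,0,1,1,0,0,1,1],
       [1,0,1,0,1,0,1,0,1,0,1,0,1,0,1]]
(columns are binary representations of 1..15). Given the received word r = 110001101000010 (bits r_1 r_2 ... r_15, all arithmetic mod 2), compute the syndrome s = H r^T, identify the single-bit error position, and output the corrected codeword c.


s = (0, 1, 0, 1)^T, error position = 5, corrected codeword c = 110011101000010

Compute s = H r^T mod 2 one row at a time:
  s_1 = 0 + 1 + 0 + 0 + 0 + 0 + 1 + 0 = 2 ≡ 0 (mod 2).
  s_2 = 0 + 0 + 1 + 1 + 0 + 0 + 1 + 0 = 3 ≡ 1 (mod 2).
  s_3 = 1 + 0 + 1 + 1 + 0 + 0 + 1 + 0 = 4 ≡ 0 (mod 2).
  s_4 = 1 + 0 + 0 + 1 + 1 + 0 + 0 + 0 = 3 ≡ 1 (mod 2).
s = (0, 1, 0, 1)^T — this equals column 5 of H (binary 0101), so error is at position 5.
Correct: flip bit 5 of r = 110001101000010 to get c = 110011101000010.


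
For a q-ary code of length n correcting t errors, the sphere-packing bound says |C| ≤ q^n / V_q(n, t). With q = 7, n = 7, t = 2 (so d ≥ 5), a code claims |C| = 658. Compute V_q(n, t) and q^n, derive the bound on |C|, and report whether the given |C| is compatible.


V_q(n, t) = 799, q^n = 823543, Hamming bound = 1030, |C| = 658 ≤ bound (satisfied).

Step 1: Compute V_q(n, t) = Σ_{j=0}^2 C(n, j) (q−1)^j.
  j = 0: C(7,0)·(6)^0 = 1·1 = 1.
  j = 1: C(7,1)·(6)^1 = 7·6 = 42.
  j = 2: C(7,2)·(6)^2 = 21·36 = 756.
  V_q(n, t) = 1 + 42 + 756 = 799.
Step 2: q^n = 7^7 = 823543.
Step 3: Hamming bound ⌊q^n / V_q(n,t)⌋ = ⌊823543/799⌋ = 1030.
Step 4: Compare |C| = 658 to 1030: satisfied.
The claimed |C| lies below the Hamming bound.


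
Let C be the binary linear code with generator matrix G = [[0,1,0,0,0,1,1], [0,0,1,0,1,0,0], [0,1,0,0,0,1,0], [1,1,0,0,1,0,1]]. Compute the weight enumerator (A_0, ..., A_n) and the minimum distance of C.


Weight distribution: A_0 = 1, A_1 = 1, A_2 = 2, A_3 = 6, A_4 = 5, A_5 = 1. Minimum distance d = 1.

Enumerate all 2^4 = 16 messages m ∈ F_2^4.
For each, compute codeword c = mG in F_2^7, then tally its weight.
  m = 0000 → c = 0000000, weight = 0.
  m = 1000 → c = 0100011, weight = 3.
  m = 0100 → c = 0010100, weight = 2.
  m = 1100 → c = 0110111, weight = 5.
  m = 0010 → c = 0100010, weight = 2.
  m = 1010 → c = 0000001, weight = 1.
  m = 0110 → c = 0110110, weight = 4.
  m = 1110 → c = 0010101, weight = 3.
  m = 0001 → c = 1100101, weight = 4.
  m = 1001 → c = 1000110, weight = 3.
  m = 0101 → c = 1110001, weight = 4.
  m = 1101 → c = 1010010, weight = 3.
  m = 0011 → c = 1000111, weight = 4.
  m = 1011 → c = 1100100, weight = 3.
  m = 0111 → c = 1010011, weight = 4.
  m = 1111 → c = 1110000, weight = 3.
Tally weights:
  weight 0: 1 codewords.
  weight 1: 1 codewords.
  weight 2: 2 codewords.
  weight 3: 6 codewords.
  weight 4: 5 codewords.
  weight 5: 1 codewords.
Minimum distance d = smallest w > 0 with A_w > 0 = 1.
Sanity: Σ A_w = 16 = 2^4 = 16 ✓.


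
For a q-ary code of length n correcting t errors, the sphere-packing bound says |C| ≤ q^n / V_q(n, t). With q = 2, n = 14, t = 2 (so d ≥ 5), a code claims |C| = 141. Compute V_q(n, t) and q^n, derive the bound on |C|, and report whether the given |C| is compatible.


V_q(n, t) = 106, q^n = 16384, Hamming bound = 154, |C| = 141 ≤ bound (satisfied).

Step 1: Compute V_q(n, t) = Σ_{j=0}^2 C(n, j) (q−1)^j.
  j = 0: C(14,0)·(1)^0 = 1·1 = 1.
  j = 1: C(14,1)·(1)^1 = 14·1 = 14.
  j = 2: C(14,2)·(1)^2 = 91·1 = 91.
  V_q(n, t) = 1 + 14 + 91 = 106.
Step 2: q^n = 2^14 = 16384.
Step 3: Hamming bound ⌊q^n / V_q(n,t)⌋ = ⌊16384/106⌋ = 154.
Step 4: Compare |C| = 141 to 154: satisfied.
The claimed |C| lies below the Hamming bound.


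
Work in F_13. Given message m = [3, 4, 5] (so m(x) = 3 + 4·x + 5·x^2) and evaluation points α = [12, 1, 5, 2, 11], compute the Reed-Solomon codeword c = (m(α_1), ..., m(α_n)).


c = [4, 12, 5, 5, 2]

Message polynomial: m(x) = 3 + 4·x + 5·x^2 (mod 13).
For each evaluation point α_i, compute m(α_i) mod 13:
  α_1 = 12: Horner steps 5 → 12 → 4, so m(12) = 4.
  α_2 = 1: Horner steps 5 → 9 → 12, so m(1) = 12.
  α_3 = 5: Horner steps 5 → 3 → 5, so m(5) = 5.
  α_4 = 2: Horner steps 5 → 1 → 5, so m(2) = 5.
  α_5 = 11: Horner steps 5 → 7 → 2, so m(11) = 2.
Codeword c = [4, 12, 5, 5, 2] ∈ F_13^5.


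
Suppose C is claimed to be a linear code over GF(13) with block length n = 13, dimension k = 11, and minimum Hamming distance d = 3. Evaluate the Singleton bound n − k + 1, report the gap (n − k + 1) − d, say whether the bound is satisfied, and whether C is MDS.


Singleton RHS = n − k + 1 = 3, slack = 0, bound satisfied, MDS.

Singleton bound: d ≤ n − k + 1.
Here n = 13, k = 11, so n − k + 1 = 3.
Given d = 3, check d ≤ 3: YES.
Slack = (n − k + 1) − d = 0.
The code is MDS (slack = 0).
Description: the claimed parameters are [13, 11, 3]_13; such a code would be MDS (meets Singleton bound).


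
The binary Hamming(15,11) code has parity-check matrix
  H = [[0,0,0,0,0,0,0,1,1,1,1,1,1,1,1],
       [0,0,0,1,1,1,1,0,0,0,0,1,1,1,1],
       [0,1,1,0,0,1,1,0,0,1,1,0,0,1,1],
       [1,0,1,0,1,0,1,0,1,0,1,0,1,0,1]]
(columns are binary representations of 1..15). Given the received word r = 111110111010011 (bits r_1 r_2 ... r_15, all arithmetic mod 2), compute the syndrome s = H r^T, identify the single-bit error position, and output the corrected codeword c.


s = (1, 1, 0, 1)^T, error position = 13, corrected codeword c = 111110111010111

Compute s = H r^T mod 2 one row at a time:
  s_1 = 1 + 1 + 0 + 1 + 0 + 0 + 1 + 1 = 5 ≡ 1 (mod 2).
  s_2 = 1 + 1 + 0 + 1 + 0 + 0 + 1 + 1 = 5 ≡ 1 (mod 2).
  s_3 = 1 + 1 + 0 + 1 + 0 + 1 + 1 + 1 = 6 ≡ 0 (mod 2).
  s_4 = 1 + 1 + 1 + 1 + 1 + 1 + 0 + 1 = 7 ≡ 1 (mod 2).
s = (1, 1, 0, 1)^T — this equals column 13 of H (binary 1101), so error is at position 13.
Correct: flip bit 13 of r = 111110111010011 to get c = 111110111010111.
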